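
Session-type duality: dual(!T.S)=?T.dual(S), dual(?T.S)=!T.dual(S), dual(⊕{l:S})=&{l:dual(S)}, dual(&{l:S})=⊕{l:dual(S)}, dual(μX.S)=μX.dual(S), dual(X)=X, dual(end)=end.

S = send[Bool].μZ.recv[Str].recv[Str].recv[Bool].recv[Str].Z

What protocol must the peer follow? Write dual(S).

recv[Bool].μZ.send[Str].send[Str].send[Bool].send[Str].Z

send[Bool] = recv[Bool]
  μZ = μZ  (binder kept)
    recv[Str] = send[Str]
      recv[Str] = send[Str]
        recv[Bool] = send[Bool]
          recv[Str] = send[Str]
            Z self-dual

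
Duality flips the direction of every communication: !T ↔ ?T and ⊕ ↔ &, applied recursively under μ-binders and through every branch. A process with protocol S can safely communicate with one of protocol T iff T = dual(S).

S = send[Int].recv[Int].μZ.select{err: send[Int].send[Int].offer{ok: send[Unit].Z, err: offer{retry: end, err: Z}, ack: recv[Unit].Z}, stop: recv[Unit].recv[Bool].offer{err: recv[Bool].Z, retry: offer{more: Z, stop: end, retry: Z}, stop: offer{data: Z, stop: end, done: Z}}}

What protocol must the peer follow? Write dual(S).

recv[Int].send[Int].μZ.offer{err: recv[Int].recv[Int].select{ok: recv[Unit].Z, err: select{retry: end, err: Z}, ack: send[Unit].Z}, stop: send[Unit].send[Bool].select{err: send[Bool].Z, retry: select{more: Z, stop: end, retry: Z}, stop: select{data: Z, stop: end, done: Z}}}

send[Int] ↦ recv[Int]
  recv[Int] ↦ send[Int]
    μZ ↦ μZ  (rec unchanged)
      select{err,stop} ↦ offer{err,stop}  (⊕→&)
        • err:
          send[Int] ↦ recv[Int]
            send[Int] ↦ recv[Int]
              offer{ok,err,ack} ↦ select{ok,err,ack}  (offer→select)
                • ok:
                  send[Unit] ↦ recv[Unit]
                    Z self-dual
                • err:
                  offer{retry,err} ↦ select{retry,err}  (offer→select)
                    • retry:
                      end self-dual
                    • err:
                      Z self-dual
                • ack:
                  recv[Unit] ↦ send[Unit]
                    Z self-dual
        • stop:
          recv[Unit] ↦ send[Unit]
            recv[Bool] ↦ send[Bool]
              offer{err,retry,stop} ↦ select{err,retry,stop}  (offer→select)
                • err:
                  recv[Bool] ↦ send[Bool]
                    Z self-dual
                • retry:
                  offer{more,stop,retry} ↦ select{more,stop,retry}  (offer→select)
                    • more:
                      Z self-dual
                    • stop:
                      end self-dual
                    • retry:
                      Z self-dual
                • stop:
                  offer{data,stop,done} ↦ select{data,stop,done}  (offer→select)
                    • data:
                      Z self-dual
                    • stop:
                      end self-dual
                    • done:
                      Z self-dual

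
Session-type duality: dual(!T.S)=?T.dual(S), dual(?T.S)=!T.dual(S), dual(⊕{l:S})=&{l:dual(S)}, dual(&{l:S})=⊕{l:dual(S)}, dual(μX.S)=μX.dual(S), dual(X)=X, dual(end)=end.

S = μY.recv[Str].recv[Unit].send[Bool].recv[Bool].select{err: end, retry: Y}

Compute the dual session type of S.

μY = μY  (μ self-dual)
  recv[Str] = send[Str]
    recv[Unit] = send[Unit]
      send[Bool] = recv[Bool]
        recv[Bool] = send[Bool]
          select{err,retry} = offer{err,retry}  (⊕→&)
            • err:
              end self-dual
            • retry:
              Y self-dual

μY.send[Str].send[Unit].recv[Bool].send[Bool].offer{err: end, retry: Y}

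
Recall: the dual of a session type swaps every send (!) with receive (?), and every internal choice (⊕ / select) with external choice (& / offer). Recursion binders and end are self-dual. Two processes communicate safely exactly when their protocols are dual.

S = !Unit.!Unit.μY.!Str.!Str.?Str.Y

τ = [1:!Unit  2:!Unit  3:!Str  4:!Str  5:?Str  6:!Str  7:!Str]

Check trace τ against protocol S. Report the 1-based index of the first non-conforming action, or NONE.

NONE

@1 !Unit  ok  residual = !Unit.μY.…
@2 !Unit  ok  residual = μY.…
@3 !Str  ok  residual = !Str.?Str.μY.…
@4 !Str  ok  residual = ?Str.μY.…
@5 ?Str  ok  residual = μY.…
@6 !Str  ok  residual = !Str.?Str.μY.…
@7 !Str  ok  residual = ?Str.μY.…
trace exhausted — no violation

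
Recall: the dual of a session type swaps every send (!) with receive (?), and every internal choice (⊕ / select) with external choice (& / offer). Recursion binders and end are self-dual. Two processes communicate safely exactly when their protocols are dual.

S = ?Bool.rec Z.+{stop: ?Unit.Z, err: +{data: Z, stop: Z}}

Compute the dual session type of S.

!Bool.rec Z.&{stop: !Unit.Z, err: &{data: Z, stop: Z}}

?Bool → !Bool
  rec Z → rec Z  (binder kept)
    +{stop,err} → &{stop,err}  (⊕→&)
      • stop:
        ?Unit → !Unit
          Z self-dual
      • err:
        +{data,stop} → &{data,stop}  (⊕→&)
          • data:
            Z self-dual
          • stop:
            Z self-dual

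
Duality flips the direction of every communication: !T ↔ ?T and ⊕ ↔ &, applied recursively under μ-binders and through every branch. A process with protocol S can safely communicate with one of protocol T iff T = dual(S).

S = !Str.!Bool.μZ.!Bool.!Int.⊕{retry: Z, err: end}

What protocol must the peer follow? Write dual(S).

?Str.?Bool.μZ.?Bool.?Int.&{retry: Z, err: end}

!Str ↦ ?Str
  !Bool ↦ ?Bool
    μZ ↦ μZ  (μ self-dual)
      !Bool ↦ ?Bool
        !Int ↦ ?Int
          ⊕{retry,err} ↦ &{retry,err}  (⊕→&)
            case retry:
              Z ↦ Z
            case err:
              end ↦ end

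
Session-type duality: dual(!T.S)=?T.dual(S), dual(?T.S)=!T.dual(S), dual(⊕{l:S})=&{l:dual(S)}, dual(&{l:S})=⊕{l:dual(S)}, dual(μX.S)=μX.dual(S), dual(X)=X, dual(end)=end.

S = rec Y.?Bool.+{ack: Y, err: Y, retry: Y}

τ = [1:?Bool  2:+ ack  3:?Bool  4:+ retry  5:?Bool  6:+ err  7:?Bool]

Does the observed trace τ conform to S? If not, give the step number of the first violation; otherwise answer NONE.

@1 ?Bool  ok  cont: +{ack: rec Y.…, err: rec Y.…, retry: rec Y.…}
@2 + ack  ok  cont: rec Y.…
@3 ?Bool  ok  cont: +{ack: rec Y.…, err: rec Y.…, retry: rec Y.…}
@4 + retry  ok  cont: rec Y.…
@5 ?Bool  ok  cont: +{ack: rec Y.…, err: rec Y.…, retry: rec Y.…}
@6 + err  ok  cont: rec Y.…
@7 ?Bool  ok  cont: +{ack: rec Y.…, err: rec Y.…, retry: rec Y.…}
trace exhausted — no violation

NONE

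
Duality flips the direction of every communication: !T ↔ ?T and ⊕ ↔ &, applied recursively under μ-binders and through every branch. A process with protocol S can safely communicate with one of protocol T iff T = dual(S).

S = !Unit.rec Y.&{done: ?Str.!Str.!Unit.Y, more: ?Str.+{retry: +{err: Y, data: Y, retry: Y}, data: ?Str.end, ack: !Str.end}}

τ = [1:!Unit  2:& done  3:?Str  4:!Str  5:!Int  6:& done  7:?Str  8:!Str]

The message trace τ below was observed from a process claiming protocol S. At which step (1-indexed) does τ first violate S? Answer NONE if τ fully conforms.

5

@1 !Unit  ok  residual = rec Y.…
@2 & done  ok  residual = ?Str.!Str.!Unit.rec Y.…
@3 ?Str  ok  residual = !Str.!Unit.rec Y.…
@4 !Str  ok  residual = !Unit.rec Y.…
@5 got !Int, protocol expects !Unit  ✗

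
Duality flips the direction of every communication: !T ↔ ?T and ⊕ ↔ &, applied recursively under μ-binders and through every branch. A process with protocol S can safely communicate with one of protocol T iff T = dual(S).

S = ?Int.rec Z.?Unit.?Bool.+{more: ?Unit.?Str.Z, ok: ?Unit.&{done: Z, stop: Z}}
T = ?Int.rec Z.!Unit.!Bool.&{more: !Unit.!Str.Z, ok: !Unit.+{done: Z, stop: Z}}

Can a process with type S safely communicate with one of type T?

?Int | ?Int  ✗ same direction on both sides — not dual

NO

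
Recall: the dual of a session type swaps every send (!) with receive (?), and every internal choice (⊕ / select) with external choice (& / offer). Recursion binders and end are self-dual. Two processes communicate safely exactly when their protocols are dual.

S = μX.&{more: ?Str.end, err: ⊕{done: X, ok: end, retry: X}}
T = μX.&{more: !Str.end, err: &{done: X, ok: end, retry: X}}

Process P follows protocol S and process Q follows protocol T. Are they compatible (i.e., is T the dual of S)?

μX vs μX  ok (binder kept)
  &{more,err} vs &{more,err}  ✗ choice polarity not flipped — not dual

NO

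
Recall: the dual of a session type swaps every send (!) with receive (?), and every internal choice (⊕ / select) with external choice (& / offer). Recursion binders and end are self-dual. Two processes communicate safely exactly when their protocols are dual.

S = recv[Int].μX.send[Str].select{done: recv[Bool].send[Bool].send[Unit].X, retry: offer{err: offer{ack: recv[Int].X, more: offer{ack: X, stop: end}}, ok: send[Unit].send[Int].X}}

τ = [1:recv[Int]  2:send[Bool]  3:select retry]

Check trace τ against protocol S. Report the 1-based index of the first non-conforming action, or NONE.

@1 recv[Int]  ok  state: μX.…
@2 got send[Bool], protocol expects send[Str]  ✗

2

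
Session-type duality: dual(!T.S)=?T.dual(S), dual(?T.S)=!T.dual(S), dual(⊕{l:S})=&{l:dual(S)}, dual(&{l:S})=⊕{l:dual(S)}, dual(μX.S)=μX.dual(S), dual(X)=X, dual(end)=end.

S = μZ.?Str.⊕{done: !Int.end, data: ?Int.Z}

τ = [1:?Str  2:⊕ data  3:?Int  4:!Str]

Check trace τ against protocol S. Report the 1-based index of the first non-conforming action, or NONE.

step 1: ?Str  ✓  cont: ⊕{done: !Int.end, data: ?Int.μZ.…}
step 2: ⊕ data  ✓  cont: ?Int.μZ.…
step 3: ?Int  ✓  cont: μZ.…
step 4: got !Str, protocol expects ?Str  ✗

4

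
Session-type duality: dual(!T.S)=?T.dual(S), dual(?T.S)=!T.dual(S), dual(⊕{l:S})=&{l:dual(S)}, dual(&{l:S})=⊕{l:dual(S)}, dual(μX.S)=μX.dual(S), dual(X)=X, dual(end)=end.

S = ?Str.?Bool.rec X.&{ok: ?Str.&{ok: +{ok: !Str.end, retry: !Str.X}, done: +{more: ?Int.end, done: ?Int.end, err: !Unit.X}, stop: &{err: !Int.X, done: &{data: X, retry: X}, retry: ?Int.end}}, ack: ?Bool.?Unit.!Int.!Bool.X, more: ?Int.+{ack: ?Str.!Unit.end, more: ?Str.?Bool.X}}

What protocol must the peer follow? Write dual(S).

!Str.!Bool.rec X.+{ok: !Str.+{ok: &{ok: ?Str.end, retry: ?Str.X}, done: &{more: !Int.end, done: !Int.end, err: ?Unit.X}, stop: +{err: ?Int.X, done: +{data: X, retry: X}, retry: !Int.end}}, ack: !Bool.!Unit.?Int.?Bool.X, more: !Int.&{ack: !Str.?Unit.end, more: !Str.!Bool.X}}

?Str → !Str
  ?Bool → !Bool
    rec X → rec X  (μ self-dual)
      &{ok,ack,more} → +{ok,ack,more}  (offer→select)
        • ok:
          ?Str → !Str
            &{ok,done,stop} → +{ok,done,stop}  (offer→select)
              • ok:
                +{ok,retry} → &{ok,retry}  (internal→external)
                  • ok:
                    !Str → ?Str
                      end ↦ end
                  • retry:
                    !Str → ?Str
                      X ↦ X
              • done:
                +{more,done,err} → &{more,done,err}  (internal→external)
                  • more:
                    ?Int → !Int
                      end ↦ end
                  • done:
                    ?Int → !Int
                      end ↦ end
                  • err:
                    !Unit → ?Unit
                      X ↦ X
              • stop:
                &{err,done,retry} → +{err,done,retry}  (offer→select)
                  • err:
                    !Int → ?Int
                      X ↦ X
                  • done:
                    &{data,retry} → +{data,retry}  (offer→select)
                      • data:
                        X ↦ X
                      • retry:
                        X ↦ X
                  • retry:
                    ?Int → !Int
                      end ↦ end
        • ack:
          ?Bool → !Bool
            ?Unit → !Unit
              !Int → ?Int
                !Bool → ?Bool
                  X ↦ X
        • more:
          ?Int → !Int
            +{ack,more} → &{ack,more}  (internal→external)
              • ack:
                ?Str → !Str
                  !Unit → ?Unit
                    end ↦ end
              • more:
                ?Str → !Str
                  ?Bool → !Bool
                    X ↦ X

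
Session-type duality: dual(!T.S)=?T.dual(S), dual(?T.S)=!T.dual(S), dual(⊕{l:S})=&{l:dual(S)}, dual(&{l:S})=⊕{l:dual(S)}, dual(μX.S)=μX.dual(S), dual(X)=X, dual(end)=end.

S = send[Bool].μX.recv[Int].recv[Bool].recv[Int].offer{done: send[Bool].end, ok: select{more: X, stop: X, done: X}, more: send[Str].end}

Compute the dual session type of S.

send[Bool] = recv[Bool]
  μX = μX  (binder kept)
    recv[Int] = send[Int]
      recv[Bool] = send[Bool]
        recv[Int] = send[Int]
          offer{done,ok,more} = select{done,ok,more}  (&→⊕)
            case done:
              send[Bool] = recv[Bool]
                end self-dual
            case ok:
              select{more,stop,done} = offer{more,stop,done}  (select→offer)
                case more:
                  X self-dual
                case stop:
                  X self-dual
                case done:
                  X self-dual
            case more:
              send[Str] = recv[Str]
                end self-dual

recv[Bool].μX.send[Int].send[Bool].send[Int].select{done: recv[Bool].end, ok: offer{more: X, stop: X, done: X}, more: recv[Str].end}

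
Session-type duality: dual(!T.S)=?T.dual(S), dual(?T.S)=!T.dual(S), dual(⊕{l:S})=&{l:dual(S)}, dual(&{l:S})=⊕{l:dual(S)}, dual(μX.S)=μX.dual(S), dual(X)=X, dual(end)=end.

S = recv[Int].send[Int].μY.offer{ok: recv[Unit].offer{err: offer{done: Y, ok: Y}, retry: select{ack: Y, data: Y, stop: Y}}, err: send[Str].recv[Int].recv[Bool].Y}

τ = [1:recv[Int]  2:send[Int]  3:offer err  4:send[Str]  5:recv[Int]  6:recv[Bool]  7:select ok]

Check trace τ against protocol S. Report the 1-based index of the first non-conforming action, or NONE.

@1 recv[Int]  ✓  now at send[Int].μY.…
@2 send[Int]  ✓  now at μY.…
@3 offer err  ✓  now at send[Str].recv[Int].recv[Bool].μY.…
@4 send[Str]  ✓  now at recv[Int].recv[Bool].μY.…
@5 recv[Int]  ✓  now at recv[Bool].μY.…
@6 recv[Bool]  ✓  now at μY.…
@7 got select ok, protocol expects offer ok or offer err  ✗

7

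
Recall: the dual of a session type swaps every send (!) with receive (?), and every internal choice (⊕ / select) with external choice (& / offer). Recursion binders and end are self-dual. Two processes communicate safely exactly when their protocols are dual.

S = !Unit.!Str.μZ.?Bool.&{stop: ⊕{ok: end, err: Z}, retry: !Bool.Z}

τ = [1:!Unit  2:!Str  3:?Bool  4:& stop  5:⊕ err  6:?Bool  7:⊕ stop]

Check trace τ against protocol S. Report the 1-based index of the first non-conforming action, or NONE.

7

@1 !Unit  match  cont: !Str.μZ.…
@2 !Str  match  cont: μZ.…
@3 ?Bool  match  cont: &{stop: ⊕{ok: end, err: μZ.…}, retry: !Bool.μZ.…}
@4 & stop  match  cont: ⊕{ok: end, err: μZ.…}
@5 ⊕ err  match  cont: μZ.…
@6 ?Bool  match  cont: &{stop: ⊕{ok: end, err: μZ.…}, retry: !Bool.μZ.…}
@7 got ⊕ stop, protocol expects & stop or & retry  ✗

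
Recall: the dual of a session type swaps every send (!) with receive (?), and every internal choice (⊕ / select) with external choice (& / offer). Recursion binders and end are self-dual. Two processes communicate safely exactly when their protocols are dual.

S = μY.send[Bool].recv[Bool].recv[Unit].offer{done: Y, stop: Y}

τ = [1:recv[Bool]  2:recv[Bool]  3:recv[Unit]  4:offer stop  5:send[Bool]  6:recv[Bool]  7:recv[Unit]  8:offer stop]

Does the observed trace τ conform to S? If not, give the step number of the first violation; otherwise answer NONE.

1

@1 got recv[Bool], protocol expects send[Bool]  ✗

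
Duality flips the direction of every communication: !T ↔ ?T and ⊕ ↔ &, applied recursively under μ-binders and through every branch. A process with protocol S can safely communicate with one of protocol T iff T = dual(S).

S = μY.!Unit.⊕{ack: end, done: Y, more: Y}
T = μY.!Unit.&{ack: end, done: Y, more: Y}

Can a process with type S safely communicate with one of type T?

NO

μY ‖ μY  ✓ (binder kept)
  !Unit ‖ !Unit  ✗ same direction on both sides — not dual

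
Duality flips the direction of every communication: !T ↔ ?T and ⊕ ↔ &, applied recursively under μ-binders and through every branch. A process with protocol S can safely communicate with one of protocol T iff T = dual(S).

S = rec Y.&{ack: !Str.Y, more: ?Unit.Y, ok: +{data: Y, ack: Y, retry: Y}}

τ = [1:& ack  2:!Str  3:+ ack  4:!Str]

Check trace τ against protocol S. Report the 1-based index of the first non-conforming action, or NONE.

3

@1 & ack  ✓  cont: !Str.rec Y.…
@2 !Str  ✓  cont: rec Y.…
@3 got + ack, protocol expects & ack or & more or & ok  ✗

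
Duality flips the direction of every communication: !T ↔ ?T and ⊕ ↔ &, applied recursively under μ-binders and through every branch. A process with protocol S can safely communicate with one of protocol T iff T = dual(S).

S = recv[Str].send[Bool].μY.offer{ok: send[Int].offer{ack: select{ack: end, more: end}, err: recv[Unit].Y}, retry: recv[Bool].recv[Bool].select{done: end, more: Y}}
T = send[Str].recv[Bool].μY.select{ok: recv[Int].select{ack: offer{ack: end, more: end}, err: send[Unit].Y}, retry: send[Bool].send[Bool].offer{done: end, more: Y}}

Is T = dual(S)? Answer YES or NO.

YES

recv[Str] | send[Str]  ok
  send[Bool] | recv[Bool]  ok
    μY | μY  ok (rec unchanged)
      offer{ok,retry} | select{ok,retry}  ok label sets agree
        case ok:
          send[Int] | recv[Int]  ok
            offer{ack,err} | select{ack,err}  ok label sets agree
              case ack:
                select{ack,more} | offer{ack,more}  ok label sets agree
                  case ack:
                    end | end  ok
                  case more:
                    end | end  ok
              case err:
                recv[Unit] | send[Unit]  ok
                  Y | Y  ok
        case retry:
          recv[Bool] | send[Bool]  ok
            recv[Bool] | send[Bool]  ok
              select{done,more} | offer{done,more}  ok label sets agree
                case done:
                  end | end  ok
                case more:
                  Y | Y  ok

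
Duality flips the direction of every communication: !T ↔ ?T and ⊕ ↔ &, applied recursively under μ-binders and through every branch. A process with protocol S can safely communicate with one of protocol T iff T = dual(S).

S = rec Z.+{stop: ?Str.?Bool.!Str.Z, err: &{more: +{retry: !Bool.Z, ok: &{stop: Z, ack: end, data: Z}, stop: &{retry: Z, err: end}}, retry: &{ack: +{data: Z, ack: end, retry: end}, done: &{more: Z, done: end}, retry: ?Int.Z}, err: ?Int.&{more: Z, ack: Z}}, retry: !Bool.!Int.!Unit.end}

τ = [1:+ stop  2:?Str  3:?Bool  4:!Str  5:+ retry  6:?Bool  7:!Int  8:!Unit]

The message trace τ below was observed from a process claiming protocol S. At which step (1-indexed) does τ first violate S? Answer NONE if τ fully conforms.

6

[1] + stop  match  state: ?Str.?Bool.!Str.rec Z.…
[2] ?Str  match  state: ?Bool.!Str.rec Z.…
[3] ?Bool  match  state: !Str.rec Z.…
[4] !Str  match  state: rec Z.…
[5] + retry  match  state: !Bool.!Int.!Unit.end
[6] got ?Bool, protocol expects !Bool  ✗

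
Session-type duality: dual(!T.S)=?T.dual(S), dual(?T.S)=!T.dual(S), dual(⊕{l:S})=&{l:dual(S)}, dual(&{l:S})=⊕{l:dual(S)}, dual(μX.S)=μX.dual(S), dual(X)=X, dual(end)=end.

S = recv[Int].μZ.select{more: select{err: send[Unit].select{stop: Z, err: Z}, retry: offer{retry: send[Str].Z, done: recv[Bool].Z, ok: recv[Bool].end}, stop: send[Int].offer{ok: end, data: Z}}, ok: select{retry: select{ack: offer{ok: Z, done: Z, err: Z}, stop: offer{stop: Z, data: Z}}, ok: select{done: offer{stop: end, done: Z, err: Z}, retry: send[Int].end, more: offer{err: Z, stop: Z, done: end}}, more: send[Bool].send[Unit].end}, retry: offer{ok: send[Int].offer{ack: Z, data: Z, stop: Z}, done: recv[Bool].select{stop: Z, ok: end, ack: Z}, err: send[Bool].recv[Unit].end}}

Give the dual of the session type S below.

recv[Int] = send[Int]
  μZ = μZ  (binder kept)
    select{more,ok,retry} = offer{more,ok,retry}  (select→offer)
      [more]
        select{err,retry,stop} = offer{err,retry,stop}  (select→offer)
          [err]
            send[Unit] = recv[Unit]
              select{stop,err} = offer{stop,err}  (select→offer)
                [stop]
                  Z ↦ Z
                [err]
                  Z ↦ Z
          [retry]
            offer{retry,done,ok} = select{retry,done,ok}  (external→internal)
              [retry]
                send[Str] = recv[Str]
                  Z ↦ Z
              [done]
                recv[Bool] = send[Bool]
                  Z ↦ Z
              [ok]
                recv[Bool] = send[Bool]
                  end ↦ end
          [stop]
            send[Int] = recv[Int]
              offer{ok,data} = select{ok,data}  (external→internal)
                [ok]
                  end ↦ end
                [data]
                  Z ↦ Z
      [ok]
        select{retry,ok,more} = offer{retry,ok,more}  (select→offer)
          [retry]
            select{ack,stop} = offer{ack,stop}  (select→offer)
              [ack]
                offer{ok,done,err} = select{ok,done,err}  (external→internal)
                  [ok]
                    Z ↦ Z
                  [done]
                    Z ↦ Z
                  [err]
                    Z ↦ Z
              [stop]
                offer{stop,data} = select{stop,data}  (external→internal)
                  [stop]
                    Z ↦ Z
                  [data]
                    Z ↦ Z
          [ok]
            select{done,retry,more} = offer{done,retry,more}  (select→offer)
              [done]
                offer{stop,done,err} = select{stop,done,err}  (external→internal)
                  [stop]
                    end ↦ end
                  [done]
                    Z ↦ Z
                  [err]
                    Z ↦ Z
              [retry]
                send[Int] = recv[Int]
                  end ↦ end
              [more]
                offer{err,stop,done} = select{err,stop,done}  (external→internal)
                  [err]
                    Z ↦ Z
                  [stop]
                    Z ↦ Z
                  [done]
                    end ↦ end
          [more]
            send[Bool] = recv[Bool]
              send[Unit] = recv[Unit]
                end ↦ end
      [retry]
        offer{ok,done,err} = select{ok,done,err}  (external→internal)
          [ok]
            send[Int] = recv[Int]
              offer{ack,data,stop} = select{ack,data,stop}  (external→internal)
                [ack]
                  Z ↦ Z
                [data]
                  Z ↦ Z
                [stop]
                  Z ↦ Z
          [done]
            recv[Bool] = send[Bool]
              select{stop,ok,ack} = offer{stop,ok,ack}  (select→offer)
                [stop]
                  Z ↦ Z
                [ok]
                  end ↦ end
                [ack]
                  Z ↦ Z
          [err]
            send[Bool] = recv[Bool]
              recv[Unit] = send[Unit]
                end ↦ end

send[Int].μZ.offer{more: offer{err: recv[Unit].offer{stop: Z, err: Z}, retry: select{retry: recv[Str].Z, done: send[Bool].Z, ok: send[Bool].end}, stop: recv[Int].select{ok: end, data: Z}}, ok: offer{retry: offer{ack: select{ok: Z, done: Z, err: Z}, stop: select{stop: Z, data: Z}}, ok: offer{done: select{stop: end, done: Z, err: Z}, retry: recv[Int].end, more: select{err: Z, stop: Z, done: end}}, more: recv[Bool].recv[Unit].end}, retry: select{ok: recv[Int].select{ack: Z, data: Z, stop: Z}, done: send[Bool].offer{stop: Z, ok: end, ack: Z}, err: recv[Bool].send[Unit].end}}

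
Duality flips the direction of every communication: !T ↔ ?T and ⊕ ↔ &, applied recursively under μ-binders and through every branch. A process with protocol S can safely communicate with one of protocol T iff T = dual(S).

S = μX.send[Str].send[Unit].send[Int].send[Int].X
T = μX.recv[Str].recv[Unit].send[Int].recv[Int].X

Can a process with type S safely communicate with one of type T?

NO

μX ‖ μX  match (μ self-dual)
  send[Str] ‖ recv[Str]  match
    send[Unit] ‖ recv[Unit]  match
      send[Int] ‖ send[Int]  ✗ same direction on both sides — not dual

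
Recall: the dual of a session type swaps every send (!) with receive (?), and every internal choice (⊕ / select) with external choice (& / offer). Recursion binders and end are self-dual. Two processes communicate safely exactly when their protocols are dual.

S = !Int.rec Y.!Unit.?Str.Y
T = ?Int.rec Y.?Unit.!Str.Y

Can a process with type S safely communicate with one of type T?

YES

!Int | ?Int  match
  rec Y | rec Y  match (μ self-dual)
    !Unit | ?Unit  match
      ?Str | !Str  match
        Y | Y  match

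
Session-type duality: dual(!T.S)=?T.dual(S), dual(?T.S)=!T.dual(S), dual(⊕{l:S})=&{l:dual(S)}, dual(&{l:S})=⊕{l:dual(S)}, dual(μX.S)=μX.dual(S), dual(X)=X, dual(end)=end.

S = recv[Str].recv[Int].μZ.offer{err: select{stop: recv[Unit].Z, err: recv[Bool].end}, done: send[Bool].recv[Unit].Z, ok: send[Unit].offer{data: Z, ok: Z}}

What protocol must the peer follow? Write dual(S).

send[Str].send[Int].μZ.select{err: offer{stop: send[Unit].Z, err: send[Bool].end}, done: recv[Bool].send[Unit].Z, ok: recv[Unit].select{data: Z, ok: Z}}

recv[Str] = send[Str]
  recv[Int] = send[Int]
    μZ = μZ  (binder kept)
      offer{err,done,ok} = select{err,done,ok}  (offer→select)
        [err]
          select{stop,err} = offer{stop,err}  (⊕→&)
            [stop]
              recv[Unit] = send[Unit]
                Z ↦ Z
            [err]
              recv[Bool] = send[Bool]
                end ↦ end
        [done]
          send[Bool] = recv[Bool]
            recv[Unit] = send[Unit]
              Z ↦ Z
        [ok]
          send[Unit] = recv[Unit]
            offer{data,ok} = select{data,ok}  (offer→select)
              [data]
                Z ↦ Z
              [ok]
                Z ↦ Z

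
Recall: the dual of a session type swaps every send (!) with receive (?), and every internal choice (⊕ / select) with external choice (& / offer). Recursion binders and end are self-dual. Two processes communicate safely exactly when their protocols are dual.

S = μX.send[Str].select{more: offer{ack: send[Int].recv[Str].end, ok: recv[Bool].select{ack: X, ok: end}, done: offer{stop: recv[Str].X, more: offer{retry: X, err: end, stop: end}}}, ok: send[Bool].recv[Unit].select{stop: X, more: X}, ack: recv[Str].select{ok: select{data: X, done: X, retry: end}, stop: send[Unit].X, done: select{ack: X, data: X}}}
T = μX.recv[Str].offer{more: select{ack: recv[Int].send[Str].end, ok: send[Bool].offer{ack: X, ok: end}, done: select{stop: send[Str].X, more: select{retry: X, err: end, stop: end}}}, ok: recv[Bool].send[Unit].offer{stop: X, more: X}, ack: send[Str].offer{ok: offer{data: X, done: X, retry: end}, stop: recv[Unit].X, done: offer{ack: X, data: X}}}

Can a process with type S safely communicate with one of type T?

μX ‖ μX  ✓ (μ self-dual)
  send[Str] ‖ recv[Str]  ✓
    select{more,ok,ack} ‖ offer{more,ok,ack}  ✓ same labels
      case more:
        offer{ack,ok,done} ‖ select{ack,ok,done}  ✓ same labels
          case ack:
            send[Int] ‖ recv[Int]  ✓
              recv[Str] ‖ send[Str]  ✓
                end ‖ end  ✓
          case ok:
            recv[Bool] ‖ send[Bool]  ✓
              select{ack,ok} ‖ offer{ack,ok}  ✓ same labels
                case ack:
                  X ‖ X  ✓
                case ok:
                  end ‖ end  ✓
          case done:
            offer{stop,more} ‖ select{stop,more}  ✓ same labels
              case stop:
                recv[Str] ‖ send[Str]  ✓
                  X ‖ X  ✓
              case more:
                offer{retry,err,stop} ‖ select{retry,err,stop}  ✓ same labels
                  case retry:
                    X ‖ X  ✓
                  case err:
                    end ‖ end  ✓
                  case stop:
                    end ‖ end  ✓
      case ok:
        send[Bool] ‖ recv[Bool]  ✓
          recv[Unit] ‖ send[Unit]  ✓
            select{stop,more} ‖ offer{stop,more}  ✓ same labels
              case stop:
                X ‖ X  ✓
              case more:
                X ‖ X  ✓
      case ack:
        recv[Str] ‖ send[Str]  ✓
          select{ok,stop,done} ‖ offer{ok,stop,done}  ✓ same labels
            case ok:
              select{data,done,retry} ‖ offer{data,done,retry}  ✓ same labels
                case data:
                  X ‖ X  ✓
                case done:
                  X ‖ X  ✓
                case retry:
                  end ‖ end  ✓
            case stop:
              send[Unit] ‖ recv[Unit]  ✓
                X ‖ X  ✓
            case done:
              select{ack,data} ‖ offer{ack,data}  ✓ same labels
                case ack:
                  X ‖ X  ✓
                case data:
                  X ‖ X  ✓

YES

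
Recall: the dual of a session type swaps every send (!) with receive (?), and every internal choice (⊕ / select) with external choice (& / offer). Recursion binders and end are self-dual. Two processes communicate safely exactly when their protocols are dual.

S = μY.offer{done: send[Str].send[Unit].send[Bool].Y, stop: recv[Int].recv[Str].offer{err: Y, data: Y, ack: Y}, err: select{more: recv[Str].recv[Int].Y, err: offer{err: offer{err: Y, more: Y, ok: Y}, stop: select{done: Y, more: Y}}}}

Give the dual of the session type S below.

μY ↦ μY  (rec unchanged)
  offer{done,stop,err} ↦ select{done,stop,err}  (external→internal)
    [done]
      send[Str] ↦ recv[Str]
        send[Unit] ↦ recv[Unit]
          send[Bool] ↦ recv[Bool]
            Y self-dual
    [stop]
      recv[Int] ↦ send[Int]
        recv[Str] ↦ send[Str]
          offer{err,data,ack} ↦ select{err,data,ack}  (external→internal)
            [err]
              Y self-dual
            [data]
              Y self-dual
            [ack]
              Y self-dual
    [err]
      select{more,err} ↦ offer{more,err}  (select→offer)
        [more]
          recv[Str] ↦ send[Str]
            recv[Int] ↦ send[Int]
              Y self-dual
        [err]
          offer{err,stop} ↦ select{err,stop}  (external→internal)
            [err]
              offer{err,more,ok} ↦ select{err,more,ok}  (external→internal)
                [err]
                  Y self-dual
                [more]
                  Y self-dual
                [ok]
                  Y self-dual
            [stop]
              select{done,more} ↦ offer{done,more}  (select→offer)
                [done]
                  Y self-dual
                [more]
                  Y self-dual

μY.select{done: recv[Str].recv[Unit].recv[Bool].Y, stop: send[Int].send[Str].select{err: Y, data: Y, ack: Y}, err: offer{more: send[Str].send[Int].Y, err: select{err: select{err: Y, more: Y, ok: Y}, stop: offer{done: Y, more: Y}}}}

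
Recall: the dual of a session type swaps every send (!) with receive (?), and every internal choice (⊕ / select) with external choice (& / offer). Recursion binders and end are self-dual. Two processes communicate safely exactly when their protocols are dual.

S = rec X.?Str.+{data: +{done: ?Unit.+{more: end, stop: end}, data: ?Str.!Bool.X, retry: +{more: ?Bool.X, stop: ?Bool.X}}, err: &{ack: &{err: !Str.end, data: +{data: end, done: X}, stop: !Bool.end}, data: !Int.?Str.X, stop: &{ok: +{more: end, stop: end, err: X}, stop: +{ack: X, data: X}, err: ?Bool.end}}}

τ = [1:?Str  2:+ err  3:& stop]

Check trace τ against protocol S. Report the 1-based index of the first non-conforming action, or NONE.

NONE

step 1: ?Str  ✓  cont: +{data: +{done: ?Unit.+{more: end, stop: end}, data: ?Str.!Bool.rec X.…, retry: +{more: ?Bool.rec X.…, stop: ?Bool.rec X.…}}, err: &{ack: &{err: !Str.end, data: +{data: end, done: rec X.…}, stop: !Bool.end}, data: !Int.?Str.rec X.…, stop: &{ok: +{more: end, stop: end, err: rec X.…}, stop: +{ack: rec X.…, data: rec X.…}, err: ?Bool.end}}}
step 2: + err  ✓  cont: &{ack: &{err: !Str.end, data: +{data: end, done: rec X.…}, stop: !Bool.end}, data: !Int.?Str.rec X.…, stop: &{ok: +{more: end, stop: end, err: rec X.…}, stop: +{ack: rec X.…, data: rec X.…}, err: ?Bool.end}}
step 3: & stop  ✓  cont: &{ok: +{more: end, stop: end, err: rec X.…}, stop: +{ack: rec X.…, data: rec X.…}, err: ?Bool.end}
trace exhausted — no violation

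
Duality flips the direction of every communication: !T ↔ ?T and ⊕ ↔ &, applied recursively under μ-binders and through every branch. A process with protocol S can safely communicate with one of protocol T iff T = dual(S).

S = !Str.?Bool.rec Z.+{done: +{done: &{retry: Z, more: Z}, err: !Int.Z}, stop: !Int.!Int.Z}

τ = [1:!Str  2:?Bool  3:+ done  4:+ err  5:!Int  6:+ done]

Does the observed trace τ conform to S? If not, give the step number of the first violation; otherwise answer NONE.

NONE

[1] !Str  match  cont: ?Bool.rec Z.…
[2] ?Bool  match  cont: rec Z.…
[3] + done  match  cont: +{done: &{retry: rec Z.…, more: rec Z.…}, err: !Int.rec Z.…}
[4] + err  match  cont: !Int.rec Z.…
[5] !Int  match  cont: rec Z.…
[6] + done  match  cont: +{done: &{retry: rec Z.…, more: rec Z.…}, err: !Int.rec Z.…}
trace exhausted — no violation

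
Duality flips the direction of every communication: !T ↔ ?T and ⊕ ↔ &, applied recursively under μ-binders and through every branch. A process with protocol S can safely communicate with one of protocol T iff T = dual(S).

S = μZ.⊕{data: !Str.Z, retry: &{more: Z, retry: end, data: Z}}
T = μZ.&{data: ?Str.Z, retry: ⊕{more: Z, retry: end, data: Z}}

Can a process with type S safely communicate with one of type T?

μZ ‖ μZ  ✓ (binder kept)
  ⊕{data,retry} ‖ &{data,retry}  ✓ label sets agree
    case data:
      !Str ‖ ?Str  ✓
        Z ‖ Z  ✓
    case retry:
      &{more,retry,data} ‖ ⊕{more,retry,data}  ✓ label sets agree
        case more:
          Z ‖ Z  ✓
        case retry:
          end ‖ end  ✓
        case data:
          Z ‖ Z  ✓

YES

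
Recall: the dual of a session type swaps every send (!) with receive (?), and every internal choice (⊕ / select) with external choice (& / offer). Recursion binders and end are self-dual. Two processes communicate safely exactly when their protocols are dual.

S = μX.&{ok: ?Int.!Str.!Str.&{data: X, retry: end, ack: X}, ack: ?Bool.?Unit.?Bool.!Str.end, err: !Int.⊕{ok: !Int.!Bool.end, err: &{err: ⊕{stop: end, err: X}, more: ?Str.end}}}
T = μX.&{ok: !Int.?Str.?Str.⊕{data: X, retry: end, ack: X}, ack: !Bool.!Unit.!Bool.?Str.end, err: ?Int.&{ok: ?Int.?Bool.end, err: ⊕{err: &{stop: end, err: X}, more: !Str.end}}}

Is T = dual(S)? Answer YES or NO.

μX vs μX  ok (rec unchanged)
  &{ok,ack,err} vs &{ok,ack,err}  ✗ choice polarity not flipped — not dual

NO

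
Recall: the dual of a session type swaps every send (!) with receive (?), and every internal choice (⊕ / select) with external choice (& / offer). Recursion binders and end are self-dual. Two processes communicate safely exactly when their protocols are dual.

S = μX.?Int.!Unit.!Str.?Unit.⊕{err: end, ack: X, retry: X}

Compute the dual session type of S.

μX → μX  (rec unchanged)
  ?Int → !Int
    !Unit → ?Unit
      !Str → ?Str
        ?Unit → !Unit
          ⊕{err,ack,retry} → &{err,ack,retry}  (internal→external)
            case err:
              end self-dual
            case ack:
              X self-dual
            case retry:
              X self-dual

μX.!Int.?Unit.?Str.!Unit.&{err: end, ack: X, retry: X}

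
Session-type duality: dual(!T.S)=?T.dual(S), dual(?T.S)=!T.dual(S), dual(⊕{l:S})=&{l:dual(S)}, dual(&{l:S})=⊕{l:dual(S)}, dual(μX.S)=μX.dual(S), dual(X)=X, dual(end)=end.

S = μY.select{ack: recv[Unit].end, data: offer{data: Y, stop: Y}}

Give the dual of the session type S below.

μY → μY  (rec unchanged)
  select{ack,data} → offer{ack,data}  (⊕→&)
    • ack:
      recv[Unit] → send[Unit]
        end ↦ end
    • data:
      offer{data,stop} → select{data,stop}  (external→internal)
        • data:
          Y ↦ Y
        • stop:
          Y ↦ Y

μY.offer{ack: send[Unit].end, data: select{data: Y, stop: Y}}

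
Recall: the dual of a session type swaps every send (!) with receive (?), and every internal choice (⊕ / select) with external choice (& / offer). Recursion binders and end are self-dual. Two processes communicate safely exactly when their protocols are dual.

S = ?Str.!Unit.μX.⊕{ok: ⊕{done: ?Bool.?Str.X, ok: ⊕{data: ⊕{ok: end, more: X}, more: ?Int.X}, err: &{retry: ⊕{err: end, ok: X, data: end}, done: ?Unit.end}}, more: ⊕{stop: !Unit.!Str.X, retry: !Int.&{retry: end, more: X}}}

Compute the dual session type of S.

?Str ↦ !Str
  !Unit ↦ ?Unit
    μX ↦ μX  (rec unchanged)
      ⊕{ok,more} ↦ &{ok,more}  (⊕→&)
        [ok]
          ⊕{done,ok,err} ↦ &{done,ok,err}  (⊕→&)
            [done]
              ?Bool ↦ !Bool
                ?Str ↦ !Str
                  X self-dual
            [ok]
              ⊕{data,more} ↦ &{data,more}  (⊕→&)
                [data]
                  ⊕{ok,more} ↦ &{ok,more}  (⊕→&)
                    [ok]
                      end self-dual
                    [more]
                      X self-dual
                [more]
                  ?Int ↦ !Int
                    X self-dual
            [err]
              &{retry,done} ↦ ⊕{retry,done}  (&→⊕)
                [retry]
                  ⊕{err,ok,data} ↦ &{err,ok,data}  (⊕→&)
                    [err]
                      end self-dual
                    [ok]
                      X self-dual
                    [data]
                      end self-dual
                [done]
                  ?Unit ↦ !Unit
                    end self-dual
        [more]
          ⊕{stop,retry} ↦ &{stop,retry}  (⊕→&)
            [stop]
              !Unit ↦ ?Unit
                !Str ↦ ?Str
                  X self-dual
            [retry]
              !Int ↦ ?Int
                &{retry,more} ↦ ⊕{retry,more}  (&→⊕)
                  [retry]
                    end self-dual
                  [more]
                    X self-dual

!Str.?Unit.μX.&{ok: &{done: !Bool.!Str.X, ok: &{data: &{ok: end, more: X}, more: !Int.X}, err: ⊕{retry: &{err: end, ok: X, data: end}, done: !Unit.end}}, more: &{stop: ?Unit.?Str.X, retry: ?Int.⊕{retry: end, more: X}}}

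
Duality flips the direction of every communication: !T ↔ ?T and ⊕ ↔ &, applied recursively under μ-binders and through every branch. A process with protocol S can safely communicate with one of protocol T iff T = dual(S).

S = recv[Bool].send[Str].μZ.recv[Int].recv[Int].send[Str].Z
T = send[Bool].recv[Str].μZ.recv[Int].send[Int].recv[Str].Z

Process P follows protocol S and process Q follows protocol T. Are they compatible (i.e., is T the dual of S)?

recv[Bool] | send[Bool]  match
  send[Str] | recv[Str]  match
    μZ | μZ  match (rec unchanged)
      recv[Int] | recv[Int]  ✗ same direction on both sides — not dual

NO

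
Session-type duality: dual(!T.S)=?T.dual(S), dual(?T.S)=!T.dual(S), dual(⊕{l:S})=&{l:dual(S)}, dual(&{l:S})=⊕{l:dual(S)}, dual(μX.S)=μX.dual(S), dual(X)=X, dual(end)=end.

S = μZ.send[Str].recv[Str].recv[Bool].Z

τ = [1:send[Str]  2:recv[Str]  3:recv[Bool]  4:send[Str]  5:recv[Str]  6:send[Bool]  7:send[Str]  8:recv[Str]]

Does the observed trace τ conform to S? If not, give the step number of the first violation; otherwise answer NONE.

[1] send[Str]  ok  now at recv[Str].recv[Bool].μZ.…
[2] recv[Str]  ok  now at recv[Bool].μZ.…
[3] recv[Bool]  ok  now at μZ.…
[4] send[Str]  ok  now at recv[Str].recv[Bool].μZ.…
[5] recv[Str]  ok  now at recv[Bool].μZ.…
[6] got send[Bool], protocol expects recv[Bool]  ✗

6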